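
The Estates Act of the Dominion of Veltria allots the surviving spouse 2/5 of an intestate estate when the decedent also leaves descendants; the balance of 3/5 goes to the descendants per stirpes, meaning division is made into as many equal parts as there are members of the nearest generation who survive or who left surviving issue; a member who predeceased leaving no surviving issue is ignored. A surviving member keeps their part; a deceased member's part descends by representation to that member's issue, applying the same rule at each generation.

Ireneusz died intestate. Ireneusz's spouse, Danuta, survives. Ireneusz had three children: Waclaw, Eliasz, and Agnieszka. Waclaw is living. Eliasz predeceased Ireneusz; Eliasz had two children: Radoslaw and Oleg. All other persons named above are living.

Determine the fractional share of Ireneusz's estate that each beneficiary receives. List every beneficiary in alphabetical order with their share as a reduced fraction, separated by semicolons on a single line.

Danuta, as surviving spouse, takes 2/5.
The remaining 3/5 passes to Ireneusz's descendants per stirpes.
The 3/5 is divided into 3 equal shares of 1/5 among Waclaw, Eliasz, Agnieszka.
Waclaw is living and takes 1/5.
Eliasz predeceased; the 1/5 allotted to Eliasz's branch passes to Eliasz's issue by representation.
The 1/5 is divided into 2 equal shares of 1/10 among Radoslaw, Oleg.
Radoslaw is living and takes 1/10.
Oleg is living and takes 1/10.
Agnieszka is living and takes 1/5.

Agnieszka 1/5; Danuta 2/5; Oleg 1/10; Radoslaw 1/10; Waclaw 1/5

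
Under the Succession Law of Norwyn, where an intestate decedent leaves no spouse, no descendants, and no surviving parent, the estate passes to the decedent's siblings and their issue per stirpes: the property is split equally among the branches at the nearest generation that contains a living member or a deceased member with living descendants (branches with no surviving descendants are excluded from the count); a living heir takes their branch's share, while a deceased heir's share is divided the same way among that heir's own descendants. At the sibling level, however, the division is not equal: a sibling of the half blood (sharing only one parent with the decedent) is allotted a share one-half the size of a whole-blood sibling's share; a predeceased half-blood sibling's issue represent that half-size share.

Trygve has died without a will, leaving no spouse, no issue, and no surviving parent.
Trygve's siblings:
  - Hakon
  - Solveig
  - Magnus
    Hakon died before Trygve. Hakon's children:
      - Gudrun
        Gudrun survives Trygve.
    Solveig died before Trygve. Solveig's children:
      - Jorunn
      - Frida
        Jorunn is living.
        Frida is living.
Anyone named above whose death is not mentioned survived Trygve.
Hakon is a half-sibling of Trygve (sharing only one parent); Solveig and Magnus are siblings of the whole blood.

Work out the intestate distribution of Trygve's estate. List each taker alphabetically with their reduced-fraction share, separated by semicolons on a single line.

No spouse, descendants, or parent survives, so the estate passes to Trygve's siblings per stirpes.
Half-blood siblings count for one-half the weight of whole-blood siblings at the initial division.
Dividing 1 in proportion to weights (total weight 5/2): Hakon (weight 1/2) → 1/5; Solveig (weight 1) → 2/5; Magnus (weight 1) → 2/5.
Hakon predeceased; the 1/5 allotted to Hakon's branch passes to Hakon's issue by representation.
Gudrun is the sole taker at this level and receives the full 1/5.
Solveig predeceased; the 2/5 allotted to Solveig's branch passes to Solveig's issue by representation.
The 2/5 is divided into 2 equal shares of 1/5 among Jorunn, Frida.
Jorunn is living and takes 1/5.
Frida is living and takes 1/5.
Magnus is living and takes 2/5.

Frida 1/5; Gudrun 1/5; Jorunn 1/5; Magnus 2/5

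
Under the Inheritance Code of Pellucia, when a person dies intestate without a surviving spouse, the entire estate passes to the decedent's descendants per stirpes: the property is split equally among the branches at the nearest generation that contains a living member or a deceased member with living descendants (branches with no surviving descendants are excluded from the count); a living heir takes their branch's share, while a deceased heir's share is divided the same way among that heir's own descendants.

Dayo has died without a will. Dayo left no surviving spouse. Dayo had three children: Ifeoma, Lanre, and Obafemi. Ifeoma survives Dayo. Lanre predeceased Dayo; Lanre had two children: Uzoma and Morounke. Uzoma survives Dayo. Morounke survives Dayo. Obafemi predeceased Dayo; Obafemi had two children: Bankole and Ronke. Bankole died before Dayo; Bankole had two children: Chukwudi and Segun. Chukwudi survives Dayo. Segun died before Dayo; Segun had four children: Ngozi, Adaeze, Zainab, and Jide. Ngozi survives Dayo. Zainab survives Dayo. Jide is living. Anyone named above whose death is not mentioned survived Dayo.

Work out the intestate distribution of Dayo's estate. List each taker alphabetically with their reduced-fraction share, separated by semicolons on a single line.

Adaeze 1/48; Chukwudi 1/12; Ifeoma 1/3; Jide 1/48; Morounke 1/6; Ngozi 1/48; Ronke 1/6; Uzoma 1/6; Zainab 1/48

There is no surviving spouse, so the entire estate passes to Dayo's descendants per stirpes.
The estate is divided into 3 equal shares of 1/3 among Ifeoma, Lanre, Obafemi.
Ifeoma is living and takes 1/3.
Lanre predeceased; the 1/3 allotted to Lanre's branch passes to Lanre's issue by representation.
The 1/3 is divided into 2 equal shares of 1/6 among Uzoma, Morounke.
Uzoma is living and takes 1/6.
Morounke is living and takes 1/6.
Obafemi predeceased; the 1/3 allotted to Obafemi's branch passes to Obafemi's issue by representation.
The 1/3 is divided into 2 equal shares of 1/6 among Bankole, Ronke.
Bankole predeceased; the 1/6 allotted to Bankole's branch passes to Bankole's issue by representation.
The 1/6 is divided into 2 equal shares of 1/12 among Chukwudi, Segun.
Chukwudi is living and takes 1/12.
Segun predeceased; the 1/12 allotted to Segun's branch passes to Segun's issue by representation.
The 1/12 is divided into 4 equal shares of 1/48 among Ngozi, Adaeze, Zainab, Jide.
Ngozi is living and takes 1/48.
Adaeze is living and takes 1/48.
Zainab is living and takes 1/48.
Jide is living and takes 1/48.
Ronke is living and takes 1/6.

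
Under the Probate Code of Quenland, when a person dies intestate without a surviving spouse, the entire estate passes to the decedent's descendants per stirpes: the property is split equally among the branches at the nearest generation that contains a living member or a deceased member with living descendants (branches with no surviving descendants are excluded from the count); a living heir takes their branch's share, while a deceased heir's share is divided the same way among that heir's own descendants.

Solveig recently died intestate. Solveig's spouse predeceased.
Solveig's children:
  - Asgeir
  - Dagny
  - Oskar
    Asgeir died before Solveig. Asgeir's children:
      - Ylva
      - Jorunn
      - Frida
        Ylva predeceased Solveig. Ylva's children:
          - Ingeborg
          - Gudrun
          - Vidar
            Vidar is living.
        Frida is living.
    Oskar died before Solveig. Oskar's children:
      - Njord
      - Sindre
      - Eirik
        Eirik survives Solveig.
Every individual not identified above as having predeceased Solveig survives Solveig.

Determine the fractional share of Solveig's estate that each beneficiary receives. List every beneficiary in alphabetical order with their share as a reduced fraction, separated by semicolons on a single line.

Dagny 1/3; Eirik 1/9; Frida 1/9; Gudrun 1/27; Ingeborg 1/27; Jorunn 1/9; Njord 1/9; Sindre 1/9; Vidar 1/27

There is no surviving spouse, so the entire estate passes to Solveig's descendants per stirpes.
The estate is divided into 3 equal shares of 1/3 among Asgeir, Dagny, Oskar.
Asgeir predeceased; the 1/3 allotted to Asgeir's branch passes to Asgeir's issue by representation.
The 1/3 is divided into 3 equal shares of 1/9 among Ylva, Jorunn, Frida.
Ylva predeceased; the 1/9 allotted to Ylva's branch passes to Ylva's issue by representation.
The 1/9 is divided into 3 equal shares of 1/27 among Ingeborg, Gudrun, Vidar.
Ingeborg is living and takes 1/27.
Gudrun is living and takes 1/27.
Vidar is living and takes 1/27.
Jorunn is living and takes 1/9.
Frida is living and takes 1/9.
Dagny is living and takes 1/3.
Oskar predeceased; the 1/3 allotted to Oskar's branch passes to Oskar's issue by representation.
The 1/3 is divided into 3 equal shares of 1/9 among Njord, Sindre, Eirik.
Njord is living and takes 1/9.
Sindre is living and takes 1/9.
Eirik is living and takes 1/9.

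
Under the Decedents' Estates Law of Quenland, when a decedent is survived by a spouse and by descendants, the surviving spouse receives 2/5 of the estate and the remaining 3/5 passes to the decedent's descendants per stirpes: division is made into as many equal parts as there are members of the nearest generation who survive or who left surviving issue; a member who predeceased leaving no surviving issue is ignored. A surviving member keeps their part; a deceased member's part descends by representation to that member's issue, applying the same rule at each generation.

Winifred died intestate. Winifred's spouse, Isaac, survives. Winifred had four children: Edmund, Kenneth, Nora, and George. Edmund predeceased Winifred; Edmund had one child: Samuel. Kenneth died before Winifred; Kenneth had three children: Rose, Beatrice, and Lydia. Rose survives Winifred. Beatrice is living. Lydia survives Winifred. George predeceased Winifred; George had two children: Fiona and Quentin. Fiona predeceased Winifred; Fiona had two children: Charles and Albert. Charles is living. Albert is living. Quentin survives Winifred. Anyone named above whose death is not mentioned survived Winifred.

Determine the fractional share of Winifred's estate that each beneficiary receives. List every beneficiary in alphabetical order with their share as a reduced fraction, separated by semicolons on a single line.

Albert 3/80; Beatrice 1/20; Charles 3/80; Isaac 2/5; Lydia 1/20; Nora 3/20; Quentin 3/40; Rose 1/20; Samuel 3/20

Isaac, as surviving spouse, takes 2/5.
The remaining 3/5 passes to Winifred's descendants per stirpes.
The 3/5 is divided into 4 equal shares of 3/20 among Edmund, Kenneth, Nora, George.
Edmund predeceased; the 3/20 allotted to Edmund's branch passes to Edmund's issue by representation.
Samuel is the sole taker at this level and receives the full 3/20.
Kenneth predeceased; the 3/20 allotted to Kenneth's branch passes to Kenneth's issue by representation.
The 3/20 is divided into 3 equal shares of 1/20 among Rose, Beatrice, Lydia.
Rose is living and takes 1/20.
Beatrice is living and takes 1/20.
Lydia is living and takes 1/20.
Nora is living and takes 3/20.
George predeceased; the 3/20 allotted to George's branch passes to George's issue by representation.
The 3/20 is divided into 2 equal shares of 3/40 among Fiona, Quentin.
Fiona predeceased; the 3/40 allotted to Fiona's branch passes to Fiona's issue by representation.
The 3/40 is divided into 2 equal shares of 3/80 among Charles, Albert.
Charles is living and takes 3/80.
Albert is living and takes 3/80.
Quentin is living and takes 3/40.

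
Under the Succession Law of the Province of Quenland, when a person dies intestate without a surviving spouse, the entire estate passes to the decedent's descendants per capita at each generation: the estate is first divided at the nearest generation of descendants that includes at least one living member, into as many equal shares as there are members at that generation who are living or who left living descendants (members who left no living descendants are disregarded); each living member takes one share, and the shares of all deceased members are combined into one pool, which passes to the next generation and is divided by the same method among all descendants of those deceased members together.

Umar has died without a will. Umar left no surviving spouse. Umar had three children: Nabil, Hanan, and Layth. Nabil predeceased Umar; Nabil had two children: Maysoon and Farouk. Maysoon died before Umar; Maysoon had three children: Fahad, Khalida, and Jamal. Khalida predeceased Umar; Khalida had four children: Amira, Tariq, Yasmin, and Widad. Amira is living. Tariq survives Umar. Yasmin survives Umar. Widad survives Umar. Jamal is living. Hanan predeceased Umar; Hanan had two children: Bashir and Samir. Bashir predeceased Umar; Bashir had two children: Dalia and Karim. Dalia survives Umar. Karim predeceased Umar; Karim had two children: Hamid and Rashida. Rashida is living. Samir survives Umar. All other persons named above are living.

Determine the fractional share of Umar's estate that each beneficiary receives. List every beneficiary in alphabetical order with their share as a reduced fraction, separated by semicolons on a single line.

Amira 1/45; Dalia 1/15; Fahad 1/15; Farouk 1/6; Hamid 1/45; Jamal 1/15; Layth 1/3; Rashida 1/45; Samir 1/6; Tariq 1/45; Widad 1/45; Yasmin 1/45

There is no surviving spouse, so the entire estate passes to Umar's descendants per capita at each generation.
At generation 1 (Nabil, Hanan, Layth) there are 3 shares of (1)/3 = 1/3 each.
Living: Layth — each takes 1/3.
Deceased: Nabil and Hanan. Their combined 2/3 is pooled and carried to generation 2.
At generation 2 (Maysoon, Farouk, Bashir, Samir) there are 4 shares of (2/3)/4 = 1/6 each.
Living: Farouk and Samir — each takes 1/6.
Deceased: Maysoon and Bashir. Their combined 1/3 is pooled and carried to generation 3.
At generation 3 (Fahad, Khalida, Jamal, Dalia, Karim) there are 5 shares of (1/3)/5 = 1/15 each.
Living: Fahad, Jamal, and Dalia — each takes 1/15.
Deceased: Khalida and Karim. Their combined 2/15 is pooled and carried to generation 4.
At generation 4 (Amira, Tariq, Yasmin, Widad, Hamid, Rashida) there are 6 shares of (2/15)/6 = 1/45 each.
Living: Amira, Tariq, Yasmin, Widad, Hamid, and Rashida — each takes 1/45.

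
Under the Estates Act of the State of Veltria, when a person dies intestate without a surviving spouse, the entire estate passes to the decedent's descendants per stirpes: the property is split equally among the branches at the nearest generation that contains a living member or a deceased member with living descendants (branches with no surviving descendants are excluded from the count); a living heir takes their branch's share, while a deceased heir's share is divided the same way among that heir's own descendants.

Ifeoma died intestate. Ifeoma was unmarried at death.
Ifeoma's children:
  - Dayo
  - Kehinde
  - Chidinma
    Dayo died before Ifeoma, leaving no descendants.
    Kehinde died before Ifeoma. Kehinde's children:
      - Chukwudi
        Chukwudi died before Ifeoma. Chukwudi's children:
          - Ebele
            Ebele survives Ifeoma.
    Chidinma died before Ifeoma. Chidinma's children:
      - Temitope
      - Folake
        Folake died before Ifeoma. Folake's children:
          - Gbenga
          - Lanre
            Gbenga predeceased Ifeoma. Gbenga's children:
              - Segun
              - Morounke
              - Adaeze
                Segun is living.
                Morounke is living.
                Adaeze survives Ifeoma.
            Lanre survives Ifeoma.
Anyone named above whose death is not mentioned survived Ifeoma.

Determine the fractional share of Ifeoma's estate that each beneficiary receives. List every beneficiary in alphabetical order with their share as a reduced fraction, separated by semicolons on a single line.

Adaeze 1/24; Ebele 1/2; Lanre 1/8; Morounke 1/24; Segun 1/24; Temitope 1/4

There is no surviving spouse, so the entire estate passes to Ifeoma's descendants per stirpes.
Dayo left no surviving issue, so that branch lapses and is disregarded.
The estate is divided into 2 equal shares of 1/2 among Kehinde, Chidinma.
Kehinde predeceased; the 1/2 allotted to Kehinde's branch passes to Kehinde's issue by representation.
Chukwudi's line is the sole branch at this level, so the full 1/2 passes to Chukwudi's issue by representation.
Ebele is the sole taker at this level and receives the full 1/2.
Chidinma predeceased; the 1/2 allotted to Chidinma's branch passes to Chidinma's issue by representation.
The 1/2 is divided into 2 equal shares of 1/4 among Temitope, Folake.
Temitope is living and takes 1/4.
Folake predeceased; the 1/4 allotted to Folake's branch passes to Folake's issue by representation.
The 1/4 is divided into 2 equal shares of 1/8 among Gbenga, Lanre.
Gbenga predeceased; the 1/8 allotted to Gbenga's branch passes to Gbenga's issue by representation.
The 1/8 is divided into 3 equal shares of 1/24 among Segun, Morounke, Adaeze.
Segun is living and takes 1/24.
Morounke is living and takes 1/24.
Adaeze is living and takes 1/24.
Lanre is living and takes 1/8.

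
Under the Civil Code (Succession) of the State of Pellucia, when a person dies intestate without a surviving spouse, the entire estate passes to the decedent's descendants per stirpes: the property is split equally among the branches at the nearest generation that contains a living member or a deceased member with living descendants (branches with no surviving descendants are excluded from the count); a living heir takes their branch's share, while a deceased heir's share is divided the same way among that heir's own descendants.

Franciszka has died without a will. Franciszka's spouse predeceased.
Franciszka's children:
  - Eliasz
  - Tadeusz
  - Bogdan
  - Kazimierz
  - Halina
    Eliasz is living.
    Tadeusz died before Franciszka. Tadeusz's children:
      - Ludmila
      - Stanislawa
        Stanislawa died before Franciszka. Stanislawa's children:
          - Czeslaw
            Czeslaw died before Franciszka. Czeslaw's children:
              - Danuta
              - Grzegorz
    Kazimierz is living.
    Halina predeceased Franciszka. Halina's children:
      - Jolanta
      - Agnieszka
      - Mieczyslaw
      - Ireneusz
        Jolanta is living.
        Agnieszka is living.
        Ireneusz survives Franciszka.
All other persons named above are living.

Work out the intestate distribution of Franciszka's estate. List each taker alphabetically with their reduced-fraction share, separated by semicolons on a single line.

There is no surviving spouse, so the entire estate passes to Franciszka's descendants per stirpes.
The estate is divided into 5 equal shares of 1/5 among Eliasz, Tadeusz, Bogdan, Kazimierz, Halina.
Eliasz is living and takes 1/5.
Tadeusz predeceased; the 1/5 allotted to Tadeusz's branch passes to Tadeusz's issue by representation.
The 1/5 is divided into 2 equal shares of 1/10 among Ludmila, Stanislawa.
Ludmila is living and takes 1/10.
Stanislawa predeceased; the 1/10 allotted to Stanislawa's branch passes to Stanislawa's issue by representation.
Czeslaw's line is the sole branch at this level, so the full 1/10 passes to Czeslaw's issue by representation.
The 1/10 is divided into 2 equal shares of 1/20 among Danuta, Grzegorz.
Danuta is living and takes 1/20.
Grzegorz is living and takes 1/20.
Bogdan is living and takes 1/5.
Kazimierz is living and takes 1/5.
Halina predeceased; the 1/5 allotted to Halina's branch passes to Halina's issue by representation.
The 1/5 is divided into 4 equal shares of 1/20 among Jolanta, Agnieszka, Mieczyslaw, Ireneusz.
Jolanta is living and takes 1/20.
Agnieszka is living and takes 1/20.
Mieczyslaw is living and takes 1/20.
Ireneusz is living and takes 1/20.

Agnieszka 1/20; Bogdan 1/5; Danuta 1/20; Eliasz 1/5; Grzegorz 1/20; Ireneusz 1/20; Jolanta 1/20; Kazimierz 1/5; Ludmila 1/10; Mieczyslaw 1/20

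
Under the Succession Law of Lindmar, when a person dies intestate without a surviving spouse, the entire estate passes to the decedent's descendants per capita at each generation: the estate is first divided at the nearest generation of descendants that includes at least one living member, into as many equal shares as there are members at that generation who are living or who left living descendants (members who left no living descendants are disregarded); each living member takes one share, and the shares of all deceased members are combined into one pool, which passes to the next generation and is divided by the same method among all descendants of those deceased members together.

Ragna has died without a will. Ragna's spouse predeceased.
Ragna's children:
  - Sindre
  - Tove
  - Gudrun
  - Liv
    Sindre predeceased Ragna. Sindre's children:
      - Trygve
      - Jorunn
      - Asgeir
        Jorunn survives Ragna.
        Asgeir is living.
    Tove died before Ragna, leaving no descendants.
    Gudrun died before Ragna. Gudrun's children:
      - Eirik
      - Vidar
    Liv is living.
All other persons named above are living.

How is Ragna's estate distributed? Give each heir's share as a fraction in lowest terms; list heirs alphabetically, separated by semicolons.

Asgeir 2/15; Eirik 2/15; Jorunn 2/15; Liv 1/3; Trygve 2/15; Vidar 2/15

There is no surviving spouse, so the entire estate passes to Ragna's descendants per capita at each generation.
At generation 1 (Sindre, Gudrun, Liv) there are 3 shares of (1)/3 = 1/3 each.
Living: Liv — each takes 1/3.
Deceased: Sindre and Gudrun. Their combined 2/3 is pooled and carried to generation 2.
At generation 2 (Trygve, Jorunn, Asgeir, Eirik, Vidar) there are 5 shares of (2/3)/5 = 2/15 each.
Living: Trygve, Jorunn, Asgeir, Eirik, and Vidar — each takes 2/15.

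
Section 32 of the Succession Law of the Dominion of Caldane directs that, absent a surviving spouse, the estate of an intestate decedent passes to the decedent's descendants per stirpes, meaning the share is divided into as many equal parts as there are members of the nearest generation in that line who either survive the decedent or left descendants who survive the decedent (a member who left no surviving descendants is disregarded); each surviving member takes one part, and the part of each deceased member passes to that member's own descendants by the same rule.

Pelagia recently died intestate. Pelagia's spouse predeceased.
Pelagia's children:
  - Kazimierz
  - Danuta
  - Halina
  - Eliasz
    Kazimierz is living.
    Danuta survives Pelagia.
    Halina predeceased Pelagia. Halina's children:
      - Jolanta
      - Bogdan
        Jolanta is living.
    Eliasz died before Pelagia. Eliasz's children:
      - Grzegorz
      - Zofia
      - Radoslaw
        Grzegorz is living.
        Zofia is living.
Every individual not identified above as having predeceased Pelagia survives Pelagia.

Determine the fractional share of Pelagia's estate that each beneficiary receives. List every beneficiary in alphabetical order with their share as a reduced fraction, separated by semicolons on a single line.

There is no surviving spouse, so the entire estate passes to Pelagia's descendants per stirpes.
The estate is divided into 4 equal shares of 1/4 among Kazimierz, Danuta, Halina, Eliasz.
Kazimierz is living and takes 1/4.
Danuta is living and takes 1/4.
Halina predeceased; the 1/4 allotted to Halina's branch passes to Halina's issue by representation.
The 1/4 is divided into 2 equal shares of 1/8 among Jolanta, Bogdan.
Jolanta is living and takes 1/8.
Bogdan is living and takes 1/8.
Eliasz predeceased; the 1/4 allotted to Eliasz's branch passes to Eliasz's issue by representation.
The 1/4 is divided into 3 equal shares of 1/12 among Grzegorz, Zofia, Radoslaw.
Grzegorz is living and takes 1/12.
Zofia is living and takes 1/12.
Radoslaw is living and takes 1/12.

Bogdan 1/8; Danuta 1/4; Grzegorz 1/12; Jolanta 1/8; Kazimierz 1/4; Radoslaw 1/12; Zofia 1/12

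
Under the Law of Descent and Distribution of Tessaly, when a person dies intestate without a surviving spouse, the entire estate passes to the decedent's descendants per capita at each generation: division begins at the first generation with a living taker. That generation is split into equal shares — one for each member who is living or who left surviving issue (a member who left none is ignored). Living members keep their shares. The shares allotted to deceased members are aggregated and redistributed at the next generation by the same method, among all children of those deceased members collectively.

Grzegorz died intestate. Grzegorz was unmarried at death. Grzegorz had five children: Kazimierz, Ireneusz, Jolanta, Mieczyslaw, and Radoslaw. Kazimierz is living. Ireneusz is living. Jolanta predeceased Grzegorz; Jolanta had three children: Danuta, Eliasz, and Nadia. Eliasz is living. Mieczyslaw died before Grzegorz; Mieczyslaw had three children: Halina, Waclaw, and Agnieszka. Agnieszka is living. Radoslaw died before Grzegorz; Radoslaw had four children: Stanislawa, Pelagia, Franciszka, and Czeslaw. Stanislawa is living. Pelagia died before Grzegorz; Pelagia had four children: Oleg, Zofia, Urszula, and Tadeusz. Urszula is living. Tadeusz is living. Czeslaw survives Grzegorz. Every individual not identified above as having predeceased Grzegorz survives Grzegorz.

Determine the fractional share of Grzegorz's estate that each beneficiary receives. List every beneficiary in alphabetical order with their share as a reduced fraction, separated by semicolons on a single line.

There is no surviving spouse, so the entire estate passes to Grzegorz's descendants per capita at each generation.
At generation 1 (Kazimierz, Ireneusz, Jolanta, Mieczyslaw, Radoslaw) there are 5 shares of (1)/5 = 1/5 each.
Living: Kazimierz and Ireneusz — each takes 1/5.
Deceased: Jolanta, Mieczyslaw, and Radoslaw. Their combined 3/5 is pooled and carried to generation 2.
At generation 2 (Danuta, Eliasz, Nadia, Halina, Waclaw, Agnieszka, Stanislawa, Pelagia, Franciszka, Czeslaw) there are 10 shares of (3/5)/10 = 3/50 each.
Living: Danuta, Eliasz, Nadia, Halina, Waclaw, Agnieszka, Stanislawa, Franciszka, and Czeslaw — each takes 3/50.
Deceased: Pelagia. That 3/50 share is carried to generation 3.
At generation 3 (Oleg, Zofia, Urszula, Tadeusz) there are 4 shares of (3/50)/4 = 3/200 each.
Living: Oleg, Zofia, Urszula, and Tadeusz — each takes 3/200.

Agnieszka 3/50; Czeslaw 3/50; Danuta 3/50; Eliasz 3/50; Franciszka 3/50; Halina 3/50; Ireneusz 1/5; Kazimierz 1/5; Nadia 3/50; Oleg 3/200; Stanislawa 3/50; Tadeusz 3/200; Urszula 3/200; Waclaw 3/50; Zofia 3/200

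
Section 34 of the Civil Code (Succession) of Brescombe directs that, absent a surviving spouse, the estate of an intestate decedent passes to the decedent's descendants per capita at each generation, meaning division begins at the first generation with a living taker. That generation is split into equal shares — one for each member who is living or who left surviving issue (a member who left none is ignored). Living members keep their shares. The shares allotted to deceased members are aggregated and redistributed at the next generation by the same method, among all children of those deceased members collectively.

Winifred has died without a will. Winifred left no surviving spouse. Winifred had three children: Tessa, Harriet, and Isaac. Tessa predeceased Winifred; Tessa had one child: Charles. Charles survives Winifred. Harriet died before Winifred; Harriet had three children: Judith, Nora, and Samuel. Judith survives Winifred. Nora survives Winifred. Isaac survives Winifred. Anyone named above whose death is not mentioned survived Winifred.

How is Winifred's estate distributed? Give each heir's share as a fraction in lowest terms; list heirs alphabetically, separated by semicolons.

There is no surviving spouse, so the entire estate passes to Winifred's descendants per capita at each generation.
At generation 1 (Tessa, Harriet, Isaac) there are 3 shares of (1)/3 = 1/3 each.
Living: Isaac — each takes 1/3.
Deceased: Tessa and Harriet. Their combined 2/3 is pooled and carried to generation 2.
At generation 2 (Charles, Judith, Nora, Samuel) there are 4 shares of (2/3)/4 = 1/6 each.
Living: Charles, Judith, Nora, and Samuel — each takes 1/6.

Charles 1/6; Isaac 1/3; Judith 1/6; Nora 1/6; Samuel 1/6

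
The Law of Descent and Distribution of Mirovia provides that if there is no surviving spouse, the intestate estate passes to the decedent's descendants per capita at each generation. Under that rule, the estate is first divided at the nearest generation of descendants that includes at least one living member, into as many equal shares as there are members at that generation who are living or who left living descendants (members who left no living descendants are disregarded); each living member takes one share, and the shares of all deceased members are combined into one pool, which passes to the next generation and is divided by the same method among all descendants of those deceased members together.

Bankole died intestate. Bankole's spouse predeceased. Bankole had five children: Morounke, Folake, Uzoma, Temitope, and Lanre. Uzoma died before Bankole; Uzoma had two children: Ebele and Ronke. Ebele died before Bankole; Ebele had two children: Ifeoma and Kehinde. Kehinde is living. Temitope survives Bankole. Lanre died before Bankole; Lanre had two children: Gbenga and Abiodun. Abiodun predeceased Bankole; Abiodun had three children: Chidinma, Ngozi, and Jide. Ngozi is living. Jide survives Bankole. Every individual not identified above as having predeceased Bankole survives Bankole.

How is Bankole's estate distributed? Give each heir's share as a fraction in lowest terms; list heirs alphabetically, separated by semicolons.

Chidinma 1/25; Folake 1/5; Gbenga 1/10; Ifeoma 1/25; Jide 1/25; Kehinde 1/25; Morounke 1/5; Ngozi 1/25; Ronke 1/10; Temitope 1/5

There is no surviving spouse, so the entire estate passes to Bankole's descendants per capita at each generation.
At generation 1 (Morounke, Folake, Uzoma, Temitope, Lanre) there are 5 shares of (1)/5 = 1/5 each.
Living: Morounke, Folake, and Temitope — each takes 1/5.
Deceased: Uzoma and Lanre. Their combined 2/5 is pooled and carried to generation 2.
At generation 2 (Ebele, Ronke, Gbenga, Abiodun) there are 4 shares of (2/5)/4 = 1/10 each.
Living: Ronke and Gbenga — each takes 1/10.
Deceased: Ebele and Abiodun. Their combined 1/5 is pooled and carried to generation 3.
At generation 3 (Ifeoma, Kehinde, Chidinma, Ngozi, Jide) there are 5 shares of (1/5)/5 = 1/25 each.
Living: Ifeoma, Kehinde, Chidinma, Ngozi, and Jide — each takes 1/25.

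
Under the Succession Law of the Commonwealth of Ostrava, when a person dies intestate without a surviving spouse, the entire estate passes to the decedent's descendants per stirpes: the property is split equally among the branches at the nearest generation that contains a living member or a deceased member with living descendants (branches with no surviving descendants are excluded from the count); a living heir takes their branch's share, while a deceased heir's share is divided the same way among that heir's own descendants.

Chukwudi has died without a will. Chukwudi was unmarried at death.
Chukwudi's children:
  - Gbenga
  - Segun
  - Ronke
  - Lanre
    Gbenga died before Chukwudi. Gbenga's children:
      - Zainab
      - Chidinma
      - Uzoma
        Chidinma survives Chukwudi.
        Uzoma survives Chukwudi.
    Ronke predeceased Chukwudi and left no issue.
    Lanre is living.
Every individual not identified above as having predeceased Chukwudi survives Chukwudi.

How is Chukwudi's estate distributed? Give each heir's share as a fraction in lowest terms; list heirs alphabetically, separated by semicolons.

Chidinma 1/9; Lanre 1/3; Segun 1/3; Uzoma 1/9; Zainab 1/9

There is no surviving spouse, so the entire estate passes to Chukwudi's descendants per stirpes.
Ronke left no surviving issue, so that branch lapses and is disregarded.
The estate is divided into 3 equal shares of 1/3 among Gbenga, Segun, Lanre.
Gbenga predeceased; the 1/3 allotted to Gbenga's branch passes to Gbenga's issue by representation.
The 1/3 is divided into 3 equal shares of 1/9 among Zainab, Chidinma, Uzoma.
Zainab is living and takes 1/9.
Chidinma is living and takes 1/9.
Uzoma is living and takes 1/9.
Segun is living and takes 1/3.
Lanre is living and takes 1/3.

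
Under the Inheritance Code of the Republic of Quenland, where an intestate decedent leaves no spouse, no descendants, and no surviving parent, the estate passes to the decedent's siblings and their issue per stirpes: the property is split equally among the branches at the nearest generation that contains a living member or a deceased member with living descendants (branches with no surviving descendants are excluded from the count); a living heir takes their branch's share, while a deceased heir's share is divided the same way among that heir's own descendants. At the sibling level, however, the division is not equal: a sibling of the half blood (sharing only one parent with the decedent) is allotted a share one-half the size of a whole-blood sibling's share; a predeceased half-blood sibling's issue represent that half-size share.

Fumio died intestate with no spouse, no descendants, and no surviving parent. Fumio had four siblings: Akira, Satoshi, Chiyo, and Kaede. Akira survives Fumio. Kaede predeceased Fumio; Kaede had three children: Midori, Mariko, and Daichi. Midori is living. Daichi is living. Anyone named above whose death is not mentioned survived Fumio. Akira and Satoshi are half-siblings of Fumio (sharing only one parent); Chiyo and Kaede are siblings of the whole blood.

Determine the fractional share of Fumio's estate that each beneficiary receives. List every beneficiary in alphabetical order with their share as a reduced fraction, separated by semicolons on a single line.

Akira 1/6; Chiyo 1/3; Daichi 1/9; Mariko 1/9; Midori 1/9; Satoshi 1/6

No spouse, descendants, or parent survives, so the estate passes to Fumio's siblings per stirpes.
Half-blood siblings count for one-half the weight of whole-blood siblings at the initial division.
Dividing 1 in proportion to weights (total weight 3): Akira (weight 1/2) → 1/6; Satoshi (weight 1/2) → 1/6; Chiyo (weight 1) → 1/3; Kaede (weight 1) → 1/3.
Akira is living and takes 1/6.
Satoshi is living and takes 1/6.
Chiyo is living and takes 1/3.
Kaede predeceased; the 1/3 allotted to Kaede's branch passes to Kaede's issue by representation.
The 1/3 is divided into 3 equal shares of 1/9 among Midori, Mariko, Daichi.
Midori is living and takes 1/9.
Mariko is living and takes 1/9.
Daichi is living and takes 1/9.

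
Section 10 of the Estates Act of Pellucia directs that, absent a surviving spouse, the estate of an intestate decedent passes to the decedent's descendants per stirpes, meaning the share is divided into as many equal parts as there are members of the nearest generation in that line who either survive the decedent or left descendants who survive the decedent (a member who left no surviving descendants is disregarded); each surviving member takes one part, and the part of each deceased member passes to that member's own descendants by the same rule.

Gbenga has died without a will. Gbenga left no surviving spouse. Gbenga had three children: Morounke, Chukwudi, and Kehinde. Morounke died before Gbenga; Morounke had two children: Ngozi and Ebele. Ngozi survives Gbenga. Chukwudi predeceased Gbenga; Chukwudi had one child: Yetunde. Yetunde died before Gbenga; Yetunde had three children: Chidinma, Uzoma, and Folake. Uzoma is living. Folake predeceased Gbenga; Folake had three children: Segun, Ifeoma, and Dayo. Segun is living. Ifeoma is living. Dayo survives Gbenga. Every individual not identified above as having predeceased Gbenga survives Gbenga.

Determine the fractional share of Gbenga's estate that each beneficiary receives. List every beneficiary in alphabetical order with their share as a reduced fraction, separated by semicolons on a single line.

There is no surviving spouse, so the entire estate passes to Gbenga's descendants per stirpes.
The estate is divided into 3 equal shares of 1/3 among Morounke, Chukwudi, Kehinde.
Morounke predeceased; the 1/3 allotted to Morounke's branch passes to Morounke's issue by representation.
The 1/3 is divided into 2 equal shares of 1/6 among Ngozi, Ebele.
Ngozi is living and takes 1/6.
Ebele is living and takes 1/6.
Chukwudi predeceased; the 1/3 allotted to Chukwudi's branch passes to Chukwudi's issue by representation.
Yetunde's line is the sole branch at this level, so the full 1/3 passes to Yetunde's issue by representation.
The 1/3 is divided into 3 equal shares of 1/9 among Chidinma, Uzoma, Folake.
Chidinma is living and takes 1/9.
Uzoma is living and takes 1/9.
Folake predeceased; the 1/9 allotted to Folake's branch passes to Folake's issue by representation.
The 1/9 is divided into 3 equal shares of 1/27 among Segun, Ifeoma, Dayo.
Segun is living and takes 1/27.
Ifeoma is living and takes 1/27.
Dayo is living and takes 1/27.
Kehinde is living and takes 1/3.

Chidinma 1/9; Dayo 1/27; Ebele 1/6; Ifeoma 1/27; Kehinde 1/3; Ngozi 1/6; Segun 1/27; Uzoma 1/9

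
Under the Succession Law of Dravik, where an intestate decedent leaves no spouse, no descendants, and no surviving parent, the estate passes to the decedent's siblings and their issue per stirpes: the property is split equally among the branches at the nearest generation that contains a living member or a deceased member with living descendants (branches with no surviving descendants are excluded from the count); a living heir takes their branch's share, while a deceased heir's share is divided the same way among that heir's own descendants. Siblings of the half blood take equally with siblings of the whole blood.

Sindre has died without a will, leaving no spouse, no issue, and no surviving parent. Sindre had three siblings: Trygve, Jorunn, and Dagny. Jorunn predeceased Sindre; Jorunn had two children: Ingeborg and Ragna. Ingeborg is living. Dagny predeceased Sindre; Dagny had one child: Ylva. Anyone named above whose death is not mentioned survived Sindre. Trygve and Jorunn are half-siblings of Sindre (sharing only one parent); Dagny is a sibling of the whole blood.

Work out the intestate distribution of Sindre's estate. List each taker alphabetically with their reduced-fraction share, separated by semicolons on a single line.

Ingeborg 1/6; Ragna 1/6; Trygve 1/3; Ylva 1/3

No spouse, descendants, or parent survives, so the estate passes to Sindre's siblings per stirpes.
Half-blood and whole-blood siblings take equally under the stated rule.
The estate is divided into 3 equal shares of 1/3 among Trygve, Jorunn, Dagny.
Trygve is living and takes 1/3.
Jorunn predeceased; the 1/3 allotted to Jorunn's branch passes to Jorunn's issue by representation.
The 1/3 is divided into 2 equal shares of 1/6 among Ingeborg, Ragna.
Ingeborg is living and takes 1/6.
Ragna is living and takes 1/6.
Dagny predeceased; the 1/3 allotted to Dagny's branch passes to Dagny's issue by representation.
Ylva is the sole taker at this level and receives the full 1/3.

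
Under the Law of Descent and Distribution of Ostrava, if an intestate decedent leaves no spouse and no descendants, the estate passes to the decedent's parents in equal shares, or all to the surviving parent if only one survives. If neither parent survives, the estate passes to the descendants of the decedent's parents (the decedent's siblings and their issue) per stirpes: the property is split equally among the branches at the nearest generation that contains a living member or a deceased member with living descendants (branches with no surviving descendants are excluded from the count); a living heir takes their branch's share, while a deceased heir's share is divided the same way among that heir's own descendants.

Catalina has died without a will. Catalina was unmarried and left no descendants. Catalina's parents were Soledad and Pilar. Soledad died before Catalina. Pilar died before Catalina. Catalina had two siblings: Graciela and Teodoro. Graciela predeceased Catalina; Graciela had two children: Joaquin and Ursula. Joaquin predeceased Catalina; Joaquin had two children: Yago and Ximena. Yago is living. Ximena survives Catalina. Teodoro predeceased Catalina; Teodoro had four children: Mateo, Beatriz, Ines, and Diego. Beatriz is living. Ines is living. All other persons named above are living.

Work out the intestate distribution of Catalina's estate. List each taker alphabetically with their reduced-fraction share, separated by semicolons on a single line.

Beatriz 1/8; Diego 1/8; Ines 1/8; Mateo 1/8; Ursula 1/4; Ximena 1/8; Yago 1/8

Neither parent survives and there are no descendants, so the estate passes to Catalina's siblings and their issue per stirpes.
The estate is divided into 2 equal shares of 1/2 among Graciela, Teodoro.
Graciela predeceased; the 1/2 allotted to Graciela's branch passes to Graciela's issue by representation.
The 1/2 is divided into 2 equal shares of 1/4 among Joaquin, Ursula.
Joaquin predeceased; the 1/4 allotted to Joaquin's branch passes to Joaquin's issue by representation.
The 1/4 is divided into 2 equal shares of 1/8 among Yago, Ximena.
Yago is living and takes 1/8.
Ximena is living and takes 1/8.
Ursula is living and takes 1/4.
Teodoro predeceased; the 1/2 allotted to Teodoro's branch passes to Teodoro's issue by representation.
The 1/2 is divided into 4 equal shares of 1/8 among Mateo, Beatriz, Ines, Diego.
Mateo is living and takes 1/8.
Beatriz is living and takes 1/8.
Ines is living and takes 1/8.
Diego is living and takes 1/8.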